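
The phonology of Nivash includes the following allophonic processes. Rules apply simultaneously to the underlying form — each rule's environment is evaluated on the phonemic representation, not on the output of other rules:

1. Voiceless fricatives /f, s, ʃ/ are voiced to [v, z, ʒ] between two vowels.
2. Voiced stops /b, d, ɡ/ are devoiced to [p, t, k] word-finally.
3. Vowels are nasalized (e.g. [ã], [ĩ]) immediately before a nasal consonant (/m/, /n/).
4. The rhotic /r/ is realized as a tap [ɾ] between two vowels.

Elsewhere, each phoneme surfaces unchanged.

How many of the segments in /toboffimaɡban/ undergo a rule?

Segments that undergo a rule: /i/ → [ĩ] (rule 3); /a/ → [ã] (rule 3).
All other segments surface unchanged.

2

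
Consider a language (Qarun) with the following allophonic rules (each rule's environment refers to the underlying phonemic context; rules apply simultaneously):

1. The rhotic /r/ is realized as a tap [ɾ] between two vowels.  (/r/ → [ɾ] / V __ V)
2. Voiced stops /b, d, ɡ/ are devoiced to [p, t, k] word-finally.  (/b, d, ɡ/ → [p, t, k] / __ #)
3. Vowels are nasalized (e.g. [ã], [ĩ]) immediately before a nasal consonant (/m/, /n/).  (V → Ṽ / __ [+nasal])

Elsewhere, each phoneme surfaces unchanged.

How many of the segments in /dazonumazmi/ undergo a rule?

Segments that undergo a rule: /o/ → [õ] (rule 3); /u/ → [ũ] (rule 3).
All other segments surface unchanged.

2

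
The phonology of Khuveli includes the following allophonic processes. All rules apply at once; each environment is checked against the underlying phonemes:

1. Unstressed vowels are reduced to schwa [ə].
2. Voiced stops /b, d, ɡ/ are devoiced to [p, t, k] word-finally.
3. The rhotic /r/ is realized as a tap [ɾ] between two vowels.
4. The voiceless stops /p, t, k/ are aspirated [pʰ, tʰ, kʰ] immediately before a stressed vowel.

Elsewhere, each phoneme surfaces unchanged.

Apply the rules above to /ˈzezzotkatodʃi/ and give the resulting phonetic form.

/e/ — between /z/ and /z/; rule 1 does not apply here → [e].
Rule 1 applies to /o/ (between /z/ and /t/: in an unstressed syllable) → [ə].
/t/ (between /o/ and /k/) is in the target of rule 4 but the environment (immediately before a stressed vowel) is not met → [t].
/k/ (between /t/ and /a/) is in the target of rule 4 but the environment (immediately before a stressed vowel) is not met → [k].
/a/ — between /k/ and /t/, in an unstressed syllable — surfaces as [ə] (rule 1).
/t/ — between /a/ and /o/; rule 4 does not apply here → [t].
Rule 1 applies to /o/ (between /t/ and /d/: in an unstressed syllable) → [ə].
/d/ (between /o/ and /ʃ/) is in the target of rule 2 but the environment (word-finally) is not met → [d].
/i/ — word-final, in an unstressed syllable — surfaces as [ə] (rule 1).

[ˈzezzətkətədʃə]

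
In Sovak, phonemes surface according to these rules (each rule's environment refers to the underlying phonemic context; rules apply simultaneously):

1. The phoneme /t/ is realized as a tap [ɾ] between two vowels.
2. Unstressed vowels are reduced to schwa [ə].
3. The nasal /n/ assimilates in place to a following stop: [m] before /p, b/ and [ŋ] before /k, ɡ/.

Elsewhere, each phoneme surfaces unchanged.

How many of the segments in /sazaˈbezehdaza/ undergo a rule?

Segments that undergo a rule: /a/ → [ə] (rule 2); /a/ → [ə] (rule 2); /e/ → [ə] (rule 2); /a/ → [ə] (rule 2); /a/ → [ə] (rule 2).
All other segments surface unchanged.

5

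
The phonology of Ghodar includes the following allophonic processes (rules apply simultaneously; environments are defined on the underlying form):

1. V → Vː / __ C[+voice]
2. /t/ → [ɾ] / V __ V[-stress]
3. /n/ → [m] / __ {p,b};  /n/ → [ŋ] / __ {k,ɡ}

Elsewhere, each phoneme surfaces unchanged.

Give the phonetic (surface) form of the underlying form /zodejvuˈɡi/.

[zoːdeːjvuːˈɡi]

/z/ — not in any rule's target class → [z].
/o/ meets the environment for rule 1 (before a voiced consonant) → [oː].
/d/ — not in any rule's target class → [d].
/e/ meets the environment for rule 1 (before a voiced consonant) → [eː].
/j/ (between /e/ and /v/) is unaffected → [j].
/v/ — not in any rule's target class → [v].
Rule 1 applies to /u/ (between /v/ and /ɡ/: before a voiced consonant) → [uː].
/ɡ/ — not in any rule's target class → [ɡ].
/i/ — word-final; rule 1 does not apply here → [i].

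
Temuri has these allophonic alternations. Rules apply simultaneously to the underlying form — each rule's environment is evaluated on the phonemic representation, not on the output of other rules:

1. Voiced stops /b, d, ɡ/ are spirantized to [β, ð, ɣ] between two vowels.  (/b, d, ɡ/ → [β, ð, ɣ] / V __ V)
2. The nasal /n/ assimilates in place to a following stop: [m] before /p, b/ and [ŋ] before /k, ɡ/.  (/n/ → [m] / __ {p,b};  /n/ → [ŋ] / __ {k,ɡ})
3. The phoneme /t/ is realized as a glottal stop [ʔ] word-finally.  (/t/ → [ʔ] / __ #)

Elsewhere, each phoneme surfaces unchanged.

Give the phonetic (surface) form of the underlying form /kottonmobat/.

/k/ (word-initial): no rule targets it → [k].
/o/ — not in any rule's target class → [o].
/t/ (between /o/ and /t/) is in the target of rule 3 but the environment (word-finally) is not met → [t].
/t/ — between /t/ and /o/; rule 3 does not apply here → [t].
/o/ — not in any rule's target class → [o].
/n/ (between /o/ and /m/) fails the environment for rule 2, so it stays [n].
/m/ (between /n/ and /o/): no rule targets it → [m].
/o/ (between /m/ and /b/) is unaffected → [o].
/b/ meets the environment for rule 1 (between two vowels) → [β].
/a/ (between /b/ and /t/) is unaffected → [a].
/t/ (word-final): word-finally, so rule 3 applies → [ʔ].

[kottonmoβaʔ]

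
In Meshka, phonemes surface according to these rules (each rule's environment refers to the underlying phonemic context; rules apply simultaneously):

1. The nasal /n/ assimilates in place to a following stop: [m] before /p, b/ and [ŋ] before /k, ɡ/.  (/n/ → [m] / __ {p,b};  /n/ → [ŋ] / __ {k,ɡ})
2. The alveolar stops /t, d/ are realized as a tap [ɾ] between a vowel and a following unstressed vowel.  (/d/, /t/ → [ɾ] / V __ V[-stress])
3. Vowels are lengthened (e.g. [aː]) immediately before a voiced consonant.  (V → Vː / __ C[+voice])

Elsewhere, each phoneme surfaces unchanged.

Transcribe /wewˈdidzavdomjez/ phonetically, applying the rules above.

[weːwˈdiːdzaːvdoːmjeːz]

/w/ (word-initial) is unaffected → [w].
Rule 3 applies to /e/ (between /w/ and /w/: before a voiced consonant) → [eː].
/w/ stays [w].
/d/ — between /w/ and /i/; rule 2 does not apply here → [d].
Rule 3 applies to /i/ (between /d/ and /d/: before a voiced consonant) → [iː].
/d/ (between /i/ and /z/) fails the environment for rule 2, so it stays [d].
/z/ stays [z].
Rule 3 applies to /a/ (between /z/ and /v/: before a voiced consonant) → [aː].
/v/ (between /a/ and /d/): no rule targets it → [v].
/d/ (between /v/ and /o/) is in the target of rule 2 but the environment (between a vowel and a following unstressed vowel) is not met → [d].
/o/ (between /d/ and /m/) occurs before a voiced consonant → [oː] by rule 3.
/m/ stays [m].
/j/ — not in any rule's target class → [j].
Rule 3 applies to /e/ (between /j/ and /z/: before a voiced consonant) → [eː].
/z/ stays [z].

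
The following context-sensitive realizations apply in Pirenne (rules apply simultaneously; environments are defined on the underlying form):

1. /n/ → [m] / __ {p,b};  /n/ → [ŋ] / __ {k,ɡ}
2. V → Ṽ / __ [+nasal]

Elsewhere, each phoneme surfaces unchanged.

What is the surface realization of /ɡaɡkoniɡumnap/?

[ɡaɡkõniɡũmnap]

/ɡ/ — not in any rule's target class → [ɡ].
/a/ (between /ɡ/ and /ɡ/): rule 2 targets it, but not before a nasal consonant → unchanged [a].
/ɡ/ (between /a/ and /k/) is unaffected → [ɡ].
/k/ (between /ɡ/ and /o/) is unaffected → [k].
/o/ — between /k/ and /n/, before a nasal consonant — surfaces as [õ] (rule 2).
/n/ (between /o/ and /i/): rule 1 targets it, but not before a labial or velar stop → unchanged [n].
/i/ — between /n/ and /ɡ/; rule 2 does not apply here → [i].
/ɡ/ stays [ɡ].
Rule 2 applies to /u/ (between /ɡ/ and /m/: before a nasal consonant) → [ũ].
/m/ (between /u/ and /n/) is unaffected → [m].
/n/ (between /m/ and /a/) fails the environment for rule 1, so it stays [n].
/a/ (between /n/ and /p/): rule 2 targets it, but not before a nasal consonant → unchanged [a].
/p/ — not in any rule's target class → [p].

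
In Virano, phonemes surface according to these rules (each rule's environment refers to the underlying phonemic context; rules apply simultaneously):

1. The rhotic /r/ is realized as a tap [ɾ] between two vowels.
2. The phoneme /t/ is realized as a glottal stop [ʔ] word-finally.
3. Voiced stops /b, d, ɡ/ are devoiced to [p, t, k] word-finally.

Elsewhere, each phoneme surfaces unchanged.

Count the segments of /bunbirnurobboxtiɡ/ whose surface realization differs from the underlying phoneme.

2

Segments that undergo a rule: /r/ → [ɾ] (rule 1); /ɡ/ → [k] (rule 3).
All other segments surface unchanged.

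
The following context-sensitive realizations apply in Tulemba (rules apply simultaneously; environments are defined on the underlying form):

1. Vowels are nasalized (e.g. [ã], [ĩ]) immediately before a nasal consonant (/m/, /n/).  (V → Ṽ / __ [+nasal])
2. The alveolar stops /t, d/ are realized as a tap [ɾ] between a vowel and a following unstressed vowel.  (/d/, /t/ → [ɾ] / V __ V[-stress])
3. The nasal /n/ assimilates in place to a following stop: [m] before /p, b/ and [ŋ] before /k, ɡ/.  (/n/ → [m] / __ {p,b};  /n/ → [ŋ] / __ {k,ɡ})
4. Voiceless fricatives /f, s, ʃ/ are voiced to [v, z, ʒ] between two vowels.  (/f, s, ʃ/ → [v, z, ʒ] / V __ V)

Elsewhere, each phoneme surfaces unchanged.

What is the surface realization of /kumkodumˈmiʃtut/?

[kũmkoɾũmˈmiʃtut]

/u/ (between /k/ and /m/) occurs before a nasal consonant → [ũ] by rule 1.
/o/ (between /k/ and /d/): rule 1 targets it, but not before a nasal consonant → unchanged [o].
/d/ — between /o/ and /u/, between a vowel and a following unstressed vowel — surfaces as [ɾ] (rule 2).
/u/ — between /d/ and /m/, before a nasal consonant — surfaces as [ũ] (rule 1).
/i/ (between /m/ and /ʃ/) fails the environment for rule 1, so it stays [i].
/ʃ/ (between /i/ and /t/) fails the environment for rule 4, so it stays [ʃ].
/t/ (between /ʃ/ and /u/) fails the environment for rule 2, so it stays [t].
/u/ — between /t/ and /t/; rule 1 does not apply here → [u].
/t/ (word-final): rule 2 targets it, but not between a vowel and a following unstressed vowel → unchanged [t].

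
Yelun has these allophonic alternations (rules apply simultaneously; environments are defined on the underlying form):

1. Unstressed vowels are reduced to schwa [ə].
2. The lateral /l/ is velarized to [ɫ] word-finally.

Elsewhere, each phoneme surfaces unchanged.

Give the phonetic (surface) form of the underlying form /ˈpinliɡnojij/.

/p/ — not in any rule's target class → [p].
/i/ (between /p/ and /n/) fails the environment for rule 1, so it stays [i].
/n/ stays [n].
/l/ (between /n/ and /i/): rule 2 targets it, but not word-finally → unchanged [l].
/i/ meets the environment for rule 1 (in an unstressed syllable) → [ə].
/ɡ/ stays [ɡ].
/n/ (between /ɡ/ and /o/): no rule targets it → [n].
/o/ (between /n/ and /j/): in an unstressed syllable, so rule 1 applies → [ə].
/j/ (between /o/ and /i/): no rule targets it → [j].
/i/ (between /j/ and /j/): in an unstressed syllable, so rule 1 applies → [ə].
/j/ (word-final): no rule targets it → [j].

[ˈpinləɡnəjəj]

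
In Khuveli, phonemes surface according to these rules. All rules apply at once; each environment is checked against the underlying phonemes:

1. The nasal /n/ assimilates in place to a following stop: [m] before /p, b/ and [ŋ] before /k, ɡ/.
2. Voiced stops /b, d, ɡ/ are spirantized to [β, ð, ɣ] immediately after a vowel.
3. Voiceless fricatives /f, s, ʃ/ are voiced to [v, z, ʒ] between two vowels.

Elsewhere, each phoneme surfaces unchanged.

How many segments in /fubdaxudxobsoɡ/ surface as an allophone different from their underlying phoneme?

4

Segments that undergo a rule: /b/ → [β] (rule 2); /d/ → [ð] (rule 2); /b/ → [β] (rule 2); /ɡ/ → [ɣ] (rule 2).
All other segments surface unchanged.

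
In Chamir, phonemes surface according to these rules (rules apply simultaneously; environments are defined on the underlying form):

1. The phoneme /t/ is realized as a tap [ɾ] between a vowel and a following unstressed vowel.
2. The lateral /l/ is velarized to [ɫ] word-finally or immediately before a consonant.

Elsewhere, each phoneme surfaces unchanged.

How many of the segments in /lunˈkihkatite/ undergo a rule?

Segments that undergo a rule: /t/ → [ɾ] (rule 1); /t/ → [ɾ] (rule 1).
All other segments surface unchanged.

2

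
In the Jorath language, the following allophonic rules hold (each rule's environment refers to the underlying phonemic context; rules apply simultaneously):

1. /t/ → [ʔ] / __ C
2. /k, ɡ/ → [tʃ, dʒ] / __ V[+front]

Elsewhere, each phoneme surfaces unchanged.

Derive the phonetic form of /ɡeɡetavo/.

Rule 2 applies to /ɡ/ (word-initial: before a front vowel) → [dʒ].
Rule 2 applies to /ɡ/ (between /e/ and /e/: before a front vowel) → [dʒ].
/t/ (between /e/ and /a/) is in the target of rule 1 but the environment (immediately before a consonant) is not met → [t].

[dʒedʒetavo]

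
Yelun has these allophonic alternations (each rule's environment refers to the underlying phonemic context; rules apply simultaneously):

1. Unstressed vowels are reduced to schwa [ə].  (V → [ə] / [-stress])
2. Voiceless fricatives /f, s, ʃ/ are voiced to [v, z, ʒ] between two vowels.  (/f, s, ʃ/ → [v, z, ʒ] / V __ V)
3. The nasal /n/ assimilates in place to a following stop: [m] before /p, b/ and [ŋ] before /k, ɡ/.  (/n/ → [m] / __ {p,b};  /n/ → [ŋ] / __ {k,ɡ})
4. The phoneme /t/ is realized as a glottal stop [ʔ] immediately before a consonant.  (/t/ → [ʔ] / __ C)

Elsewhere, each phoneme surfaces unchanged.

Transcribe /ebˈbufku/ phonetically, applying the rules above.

[əbˈbufkə]

Rule 1 applies to /e/ (word-initial: in an unstressed syllable) → [ə].
/u/ (between /b/ and /f/): rule 1 targets it, but not in an unstressed syllable → unchanged [u].
/f/ — between /u/ and /k/; rule 2 does not apply here → [f].
/u/ (word-final): in an unstressed syllable, so rule 1 applies → [ə].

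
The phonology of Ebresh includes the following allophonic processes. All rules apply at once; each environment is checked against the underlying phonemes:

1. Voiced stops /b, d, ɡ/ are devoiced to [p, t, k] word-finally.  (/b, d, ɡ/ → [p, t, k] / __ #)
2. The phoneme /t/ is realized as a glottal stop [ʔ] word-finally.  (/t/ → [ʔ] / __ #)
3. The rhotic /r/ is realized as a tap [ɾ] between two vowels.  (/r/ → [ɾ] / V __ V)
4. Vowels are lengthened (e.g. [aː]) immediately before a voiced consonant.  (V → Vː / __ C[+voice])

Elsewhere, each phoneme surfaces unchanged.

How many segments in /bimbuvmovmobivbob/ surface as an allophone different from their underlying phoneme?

Segments that undergo a rule: /i/ → [iː] (rule 4); /u/ → [uː] (rule 4); /o/ → [oː] (rule 4); /o/ → [oː] (rule 4); /i/ → [iː] (rule 4); /o/ → [oː] (rule 4); /b/ → [p] (rule 1).
All other segments surface unchanged.

7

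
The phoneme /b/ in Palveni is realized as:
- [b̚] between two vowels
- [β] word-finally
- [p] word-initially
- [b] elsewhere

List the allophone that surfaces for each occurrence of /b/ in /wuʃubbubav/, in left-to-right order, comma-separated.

[b], [b], [b̚]

Occurrence 1 (position 5): no conditioning environment matches → elsewhere allophone [b].
Occurrence 2 (position 6): no conditioning environment matches → elsewhere allophone [b].
Occurrence 3 (position 8): between two vowels → [b̚].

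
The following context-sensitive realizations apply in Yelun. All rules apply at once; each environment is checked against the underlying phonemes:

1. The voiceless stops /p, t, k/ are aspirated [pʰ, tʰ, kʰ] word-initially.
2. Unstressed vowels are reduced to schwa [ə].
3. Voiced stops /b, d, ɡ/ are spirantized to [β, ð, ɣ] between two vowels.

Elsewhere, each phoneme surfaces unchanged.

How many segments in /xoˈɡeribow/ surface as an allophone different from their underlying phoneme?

Segments that undergo a rule: /o/ → [ə] (rule 2); /ɡ/ → [ɣ] (rule 3); /i/ → [ə] (rule 2); /b/ → [β] (rule 3); /o/ → [ə] (rule 2).
All other segments surface unchanged.

5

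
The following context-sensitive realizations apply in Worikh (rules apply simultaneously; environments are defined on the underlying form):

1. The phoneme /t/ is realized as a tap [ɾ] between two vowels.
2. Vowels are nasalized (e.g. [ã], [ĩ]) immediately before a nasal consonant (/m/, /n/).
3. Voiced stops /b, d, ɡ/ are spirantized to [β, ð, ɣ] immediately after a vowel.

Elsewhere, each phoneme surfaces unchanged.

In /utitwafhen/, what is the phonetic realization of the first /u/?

/u/ — word-initial; rule 2 does not apply here → [u].

[u]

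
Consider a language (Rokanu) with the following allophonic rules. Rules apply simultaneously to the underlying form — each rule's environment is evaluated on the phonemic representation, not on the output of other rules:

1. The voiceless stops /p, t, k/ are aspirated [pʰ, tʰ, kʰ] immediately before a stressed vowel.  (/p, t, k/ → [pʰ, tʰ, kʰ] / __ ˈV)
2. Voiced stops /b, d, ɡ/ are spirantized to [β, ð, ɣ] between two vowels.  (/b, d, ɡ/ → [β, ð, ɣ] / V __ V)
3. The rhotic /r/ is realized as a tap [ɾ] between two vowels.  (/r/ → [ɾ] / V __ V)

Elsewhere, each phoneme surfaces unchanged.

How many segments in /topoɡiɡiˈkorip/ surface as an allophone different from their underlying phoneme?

Segments that undergo a rule: /ɡ/ → [ɣ] (rule 2); /ɡ/ → [ɣ] (rule 2); /k/ → [kʰ] (rule 1); /r/ → [ɾ] (rule 3).
All other segments surface unchanged.

4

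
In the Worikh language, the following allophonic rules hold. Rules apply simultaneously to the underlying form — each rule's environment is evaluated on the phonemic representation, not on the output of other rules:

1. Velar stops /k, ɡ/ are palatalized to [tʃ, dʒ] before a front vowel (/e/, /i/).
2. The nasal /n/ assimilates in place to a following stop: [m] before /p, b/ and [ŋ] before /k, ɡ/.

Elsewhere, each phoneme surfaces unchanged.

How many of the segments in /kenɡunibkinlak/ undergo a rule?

3

Segments that undergo a rule: /k/ → [tʃ] (rule 1); /n/ → [ŋ] (rule 2); /k/ → [tʃ] (rule 1).
All other segments surface unchanged.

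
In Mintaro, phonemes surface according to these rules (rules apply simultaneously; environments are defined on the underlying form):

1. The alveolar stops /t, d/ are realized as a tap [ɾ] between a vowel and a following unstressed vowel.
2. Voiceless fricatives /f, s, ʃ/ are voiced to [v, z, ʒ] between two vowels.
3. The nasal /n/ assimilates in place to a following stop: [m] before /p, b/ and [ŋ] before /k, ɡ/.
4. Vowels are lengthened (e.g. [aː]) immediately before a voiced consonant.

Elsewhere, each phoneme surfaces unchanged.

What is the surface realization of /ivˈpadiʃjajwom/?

[iːvˈpaːɾiʃjaːjwoːm]

/i/ (word-initial) occurs before a voiced consonant → [iː] by rule 4.
/a/ meets the environment for rule 4 (before a voiced consonant) → [aː].
Rule 1 applies to /d/ (between /a/ and /i/: between a vowel and a following unstressed vowel) → [ɾ].
/i/ — between /d/ and /ʃ/; rule 4 does not apply here → [i].
/ʃ/ (between /i/ and /j/) fails the environment for rule 2, so it stays [ʃ].
/a/ meets the environment for rule 4 (before a voiced consonant) → [aː].
/o/ — between /w/ and /m/, before a voiced consonant — surfaces as [oː] (rule 4).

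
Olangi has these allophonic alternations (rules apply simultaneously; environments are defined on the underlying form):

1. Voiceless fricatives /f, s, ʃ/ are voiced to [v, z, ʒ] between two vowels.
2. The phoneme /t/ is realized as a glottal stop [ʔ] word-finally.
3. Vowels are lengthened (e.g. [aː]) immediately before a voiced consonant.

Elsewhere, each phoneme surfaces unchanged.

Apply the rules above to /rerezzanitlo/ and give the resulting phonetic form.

[reːreːzzaːnitlo]

/e/ (between /r/ and /r/): before a voiced consonant, so rule 3 applies → [eː].
Rule 3 applies to /e/ (between /r/ and /z/: before a voiced consonant) → [eː].
/a/ (between /z/ and /n/): before a voiced consonant, so rule 3 applies → [aː].
/i/ — between /n/ and /t/; rule 3 does not apply here → [i].
/t/ — between /i/ and /l/; rule 2 does not apply here → [t].
/o/ (word-final) fails the environment for rule 3, so it stays [o].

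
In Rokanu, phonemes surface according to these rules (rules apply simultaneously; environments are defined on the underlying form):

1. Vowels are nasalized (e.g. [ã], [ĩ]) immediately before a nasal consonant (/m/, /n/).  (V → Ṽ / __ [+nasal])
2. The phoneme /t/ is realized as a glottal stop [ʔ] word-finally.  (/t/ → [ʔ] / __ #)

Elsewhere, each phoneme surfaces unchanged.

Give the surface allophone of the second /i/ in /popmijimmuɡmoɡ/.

/i/ — between /j/ and /m/, before a nasal consonant — surfaces as [ĩ] (rule 1).

[ĩ]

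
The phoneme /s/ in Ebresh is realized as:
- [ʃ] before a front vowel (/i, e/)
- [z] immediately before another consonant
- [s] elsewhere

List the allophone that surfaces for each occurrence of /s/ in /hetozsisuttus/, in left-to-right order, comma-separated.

Occurrence 1 (position 6): before a front vowel (/i, e/) → [ʃ].
Occurrence 2 (position 8): no conditioning environment matches → elsewhere allophone [s].
Occurrence 3 (position 13): no conditioning environment matches → elsewhere allophone [s].

[ʃ], [s], [s]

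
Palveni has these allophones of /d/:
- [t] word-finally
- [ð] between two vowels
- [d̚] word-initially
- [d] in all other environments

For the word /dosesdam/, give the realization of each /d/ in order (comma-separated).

[d̚], [d]

Occurrence 1 (position 1): word-initially → [d̚].
Occurrence 2 (position 6): no conditioning environment matches → elsewhere allophone [d].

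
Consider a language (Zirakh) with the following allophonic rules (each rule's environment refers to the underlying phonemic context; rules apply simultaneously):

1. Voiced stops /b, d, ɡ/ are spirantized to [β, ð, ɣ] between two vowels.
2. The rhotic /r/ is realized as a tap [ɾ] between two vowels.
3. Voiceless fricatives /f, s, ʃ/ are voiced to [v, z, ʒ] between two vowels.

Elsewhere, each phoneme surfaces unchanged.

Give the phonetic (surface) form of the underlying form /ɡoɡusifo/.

[ɡoɣuzivo]

/ɡ/ (word-initial): rule 1 targets it, but not between two vowels → unchanged [ɡ].
/o/ — not in any rule's target class → [o].
/ɡ/ (between /o/ and /u/): between two vowels, so rule 1 applies → [ɣ].
/u/ (between /ɡ/ and /s/): no rule targets it → [u].
/s/ — between /u/ and /i/, between two vowels — surfaces as [z] (rule 3).
/i/ stays [i].
/f/ (between /i/ and /o/) occurs between two vowels → [v] by rule 3.
/o/ (word-final) is unaffected → [o].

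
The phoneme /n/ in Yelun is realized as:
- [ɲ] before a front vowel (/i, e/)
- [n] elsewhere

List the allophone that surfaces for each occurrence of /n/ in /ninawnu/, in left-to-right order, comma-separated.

[ɲ], [n], [n]

Occurrence 1 (position 1): before a front vowel (/i, e/) → [ɲ].
Occurrence 2 (position 3): no conditioning environment matches → elsewhere allophone [n].
Occurrence 3 (position 6): no conditioning environment matches → elsewhere allophone [n].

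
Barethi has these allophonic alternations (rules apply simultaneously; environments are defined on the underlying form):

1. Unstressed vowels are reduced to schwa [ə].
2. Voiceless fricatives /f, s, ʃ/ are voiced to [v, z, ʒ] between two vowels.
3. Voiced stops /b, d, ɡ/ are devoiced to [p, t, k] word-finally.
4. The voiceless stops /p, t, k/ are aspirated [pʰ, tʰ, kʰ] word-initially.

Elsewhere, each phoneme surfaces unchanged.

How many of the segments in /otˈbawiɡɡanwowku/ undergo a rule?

Segments that undergo a rule: /o/ → [ə] (rule 1); /i/ → [ə] (rule 1); /a/ → [ə] (rule 1); /o/ → [ə] (rule 1); /u/ → [ə] (rule 1).
All other segments surface unchanged.

5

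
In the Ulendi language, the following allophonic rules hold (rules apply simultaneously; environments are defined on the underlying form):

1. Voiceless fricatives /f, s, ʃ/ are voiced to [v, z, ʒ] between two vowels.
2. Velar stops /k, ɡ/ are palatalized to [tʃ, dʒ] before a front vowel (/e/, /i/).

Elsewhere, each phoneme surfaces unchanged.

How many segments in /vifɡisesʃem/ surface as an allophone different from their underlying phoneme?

2

Segments that undergo a rule: /ɡ/ → [dʒ] (rule 2); /s/ → [z] (rule 1).
All other segments surface unchanged.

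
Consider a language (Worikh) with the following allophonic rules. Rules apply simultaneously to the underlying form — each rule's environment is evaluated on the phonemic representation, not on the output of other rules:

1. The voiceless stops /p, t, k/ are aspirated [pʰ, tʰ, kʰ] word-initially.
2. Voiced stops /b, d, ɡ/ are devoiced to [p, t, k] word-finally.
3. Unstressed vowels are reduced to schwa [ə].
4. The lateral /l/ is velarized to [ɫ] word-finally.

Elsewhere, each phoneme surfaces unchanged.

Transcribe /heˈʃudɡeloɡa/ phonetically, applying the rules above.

[həˈʃudɡələɡə]

/h/ (word-initial) is unaffected → [h].
/e/ (between /h/ and /ʃ/): in an unstressed syllable, so rule 3 applies → [ə].
/ʃ/ — not in any rule's target class → [ʃ].
/u/ (between /ʃ/ and /d/) fails the environment for rule 3, so it stays [u].
/d/ — between /u/ and /ɡ/; rule 2 does not apply here → [d].
/ɡ/ — between /d/ and /e/; rule 2 does not apply here → [ɡ].
/e/ — between /ɡ/ and /l/, in an unstressed syllable — surfaces as [ə] (rule 3).
/l/ (between /e/ and /o/): rule 4 targets it, but not word-finally → unchanged [l].
/o/ meets the environment for rule 3 (in an unstressed syllable) → [ə].
/ɡ/ — between /o/ and /a/; rule 2 does not apply here → [ɡ].
/a/ (word-final) occurs in an unstressed syllable → [ə] by rule 3.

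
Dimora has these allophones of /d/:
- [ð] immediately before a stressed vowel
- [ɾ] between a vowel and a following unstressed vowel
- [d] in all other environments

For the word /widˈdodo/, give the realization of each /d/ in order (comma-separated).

Occurrence 1 (position 3): no conditioning environment matches → elsewhere allophone [d].
Occurrence 2 (position 4): immediately before a stressed vowel → [ð].
Occurrence 3 (position 6): between a vowel and a following unstressed vowel → [ɾ].

[d], [ð], [ɾ]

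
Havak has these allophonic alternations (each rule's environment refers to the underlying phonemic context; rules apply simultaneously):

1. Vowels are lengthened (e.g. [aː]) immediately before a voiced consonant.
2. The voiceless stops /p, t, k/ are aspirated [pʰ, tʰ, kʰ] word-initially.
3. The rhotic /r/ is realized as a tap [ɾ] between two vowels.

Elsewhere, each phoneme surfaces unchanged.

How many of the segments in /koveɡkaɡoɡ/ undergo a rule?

5

Segments that undergo a rule: /k/ → [kʰ] (rule 2); /o/ → [oː] (rule 1); /e/ → [eː] (rule 1); /a/ → [aː] (rule 1); /o/ → [oː] (rule 1).
All other segments surface unchanged.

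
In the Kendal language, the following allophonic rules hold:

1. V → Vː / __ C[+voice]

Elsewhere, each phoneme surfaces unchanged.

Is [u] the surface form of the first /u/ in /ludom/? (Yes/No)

/u/ — between /l/ and /d/, before a voiced consonant — surfaces as [uː] (rule 1).
The actual realization is [uː], not [u].

No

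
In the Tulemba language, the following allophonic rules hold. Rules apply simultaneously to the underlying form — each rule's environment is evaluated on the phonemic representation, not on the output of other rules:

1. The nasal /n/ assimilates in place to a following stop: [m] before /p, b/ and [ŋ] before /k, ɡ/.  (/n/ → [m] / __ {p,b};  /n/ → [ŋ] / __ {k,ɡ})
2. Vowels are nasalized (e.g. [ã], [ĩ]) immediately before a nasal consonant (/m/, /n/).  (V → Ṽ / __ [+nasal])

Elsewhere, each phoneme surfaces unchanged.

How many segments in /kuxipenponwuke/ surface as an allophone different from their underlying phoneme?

3

Segments that undergo a rule: /e/ → [ẽ] (rule 2); /n/ → [m] (rule 1); /o/ → [õ] (rule 2).
All other segments surface unchanged.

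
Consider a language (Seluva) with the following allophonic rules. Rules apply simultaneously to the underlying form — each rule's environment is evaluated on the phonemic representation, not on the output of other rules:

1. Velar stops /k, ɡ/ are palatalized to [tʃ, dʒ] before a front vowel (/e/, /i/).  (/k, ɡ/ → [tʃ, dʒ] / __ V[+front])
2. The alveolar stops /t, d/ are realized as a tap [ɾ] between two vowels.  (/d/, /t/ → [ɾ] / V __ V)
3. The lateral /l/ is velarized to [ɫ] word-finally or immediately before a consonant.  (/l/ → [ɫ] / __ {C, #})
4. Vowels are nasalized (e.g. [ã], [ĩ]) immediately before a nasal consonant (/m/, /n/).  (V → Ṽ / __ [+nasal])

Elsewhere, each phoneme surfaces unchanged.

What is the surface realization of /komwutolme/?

/k/ (word-initial): rule 1 targets it, but not before a front vowel → unchanged [k].
/o/ (between /k/ and /m/): before a nasal consonant, so rule 4 applies → [õ].
/m/ (between /o/ and /w/) is unaffected → [m].
/w/ (between /m/ and /u/) is unaffected → [w].
/u/ (between /w/ and /t/) is in the target of rule 4 but the environment (before a nasal consonant) is not met → [u].
/t/ meets the environment for rule 2 (between two vowels) → [ɾ].
/o/ — between /t/ and /l/; rule 4 does not apply here → [o].
/l/ — between /o/ and /m/, word-finally or immediately before a consonant — surfaces as [ɫ] (rule 3).
/m/ — not in any rule's target class → [m].
/e/ (word-final): rule 4 targets it, but not before a nasal consonant → unchanged [e].

[kõmwuɾoɫme]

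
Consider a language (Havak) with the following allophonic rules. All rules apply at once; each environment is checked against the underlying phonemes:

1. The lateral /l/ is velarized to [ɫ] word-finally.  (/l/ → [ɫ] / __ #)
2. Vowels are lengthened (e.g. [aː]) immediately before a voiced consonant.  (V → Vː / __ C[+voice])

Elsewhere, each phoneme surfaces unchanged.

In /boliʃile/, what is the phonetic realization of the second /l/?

[l]

/l/ (between /i/ and /e/): rule 1 targets it, but not word-finally → unchanged [l].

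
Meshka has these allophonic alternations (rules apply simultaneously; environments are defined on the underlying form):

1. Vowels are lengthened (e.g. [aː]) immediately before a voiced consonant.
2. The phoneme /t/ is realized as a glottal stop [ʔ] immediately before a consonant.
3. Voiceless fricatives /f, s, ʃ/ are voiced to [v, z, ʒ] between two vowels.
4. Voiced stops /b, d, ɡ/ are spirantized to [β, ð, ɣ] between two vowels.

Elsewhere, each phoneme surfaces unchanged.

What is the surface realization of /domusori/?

/d/ (word-initial): rule 4 targets it, but not between two vowels → unchanged [d].
/o/ meets the environment for rule 1 (before a voiced consonant) → [oː].
/m/ — not in any rule's target class → [m].
/u/ (between /m/ and /s/) fails the environment for rule 1, so it stays [u].
/s/ meets the environment for rule 3 (between two vowels) → [z].
/o/ — between /s/ and /r/, before a voiced consonant — surfaces as [oː] (rule 1).
/r/ (between /o/ and /i/) is unaffected → [r].
/i/ — word-final; rule 1 does not apply here → [i].

[doːmuzoːri]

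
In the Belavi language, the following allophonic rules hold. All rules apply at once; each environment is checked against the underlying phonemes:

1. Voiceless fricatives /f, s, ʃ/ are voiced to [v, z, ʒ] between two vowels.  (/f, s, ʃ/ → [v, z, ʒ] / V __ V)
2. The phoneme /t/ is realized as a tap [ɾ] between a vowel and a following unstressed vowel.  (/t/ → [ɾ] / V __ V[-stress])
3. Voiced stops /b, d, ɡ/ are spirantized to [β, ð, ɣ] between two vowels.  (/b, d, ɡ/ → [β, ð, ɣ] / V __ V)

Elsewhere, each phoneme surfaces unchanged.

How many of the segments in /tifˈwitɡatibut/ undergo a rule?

Segments that undergo a rule: /t/ → [ɾ] (rule 2); /b/ → [β] (rule 3).
All other segments surface unchanged.

2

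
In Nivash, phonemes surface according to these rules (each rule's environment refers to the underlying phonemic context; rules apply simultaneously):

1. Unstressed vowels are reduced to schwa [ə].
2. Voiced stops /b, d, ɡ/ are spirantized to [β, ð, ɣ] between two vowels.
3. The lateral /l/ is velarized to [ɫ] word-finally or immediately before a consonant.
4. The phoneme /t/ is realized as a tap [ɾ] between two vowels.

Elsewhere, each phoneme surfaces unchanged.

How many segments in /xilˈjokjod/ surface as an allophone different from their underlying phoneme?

Segments that undergo a rule: /i/ → [ə] (rule 1); /l/ → [ɫ] (rule 3); /o/ → [ə] (rule 1).
All other segments surface unchanged.

3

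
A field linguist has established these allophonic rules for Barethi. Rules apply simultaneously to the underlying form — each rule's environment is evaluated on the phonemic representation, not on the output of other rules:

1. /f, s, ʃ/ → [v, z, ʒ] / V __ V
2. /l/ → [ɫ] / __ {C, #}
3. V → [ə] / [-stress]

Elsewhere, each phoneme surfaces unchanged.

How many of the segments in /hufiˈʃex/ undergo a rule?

4

Segments that undergo a rule: /u/ → [ə] (rule 3); /f/ → [v] (rule 1); /i/ → [ə] (rule 3); /ʃ/ → [ʒ] (rule 1).
All other segments surface unchanged.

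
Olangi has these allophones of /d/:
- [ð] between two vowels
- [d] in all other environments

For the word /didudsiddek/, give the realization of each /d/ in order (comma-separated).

[d], [ð], [d], [d], [d]

Occurrence 1 (position 1): no conditioning environment matches → elsewhere allophone [d].
Occurrence 2 (position 3): between two vowels → [ð].
Occurrence 3 (position 5): no conditioning environment matches → elsewhere allophone [d].
Occurrence 4 (position 8): no conditioning environment matches → elsewhere allophone [d].
Occurrence 5 (position 9): no conditioning environment matches → elsewhere allophone [d].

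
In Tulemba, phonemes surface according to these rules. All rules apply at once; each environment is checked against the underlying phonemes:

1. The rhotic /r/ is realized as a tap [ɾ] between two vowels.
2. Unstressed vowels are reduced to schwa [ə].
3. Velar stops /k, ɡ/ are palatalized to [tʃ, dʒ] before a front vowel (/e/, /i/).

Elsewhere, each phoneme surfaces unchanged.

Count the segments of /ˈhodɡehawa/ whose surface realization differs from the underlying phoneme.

4

Segments that undergo a rule: /ɡ/ → [dʒ] (rule 3); /e/ → [ə] (rule 2); /a/ → [ə] (rule 2); /a/ → [ə] (rule 2).
All other segments surface unchanged.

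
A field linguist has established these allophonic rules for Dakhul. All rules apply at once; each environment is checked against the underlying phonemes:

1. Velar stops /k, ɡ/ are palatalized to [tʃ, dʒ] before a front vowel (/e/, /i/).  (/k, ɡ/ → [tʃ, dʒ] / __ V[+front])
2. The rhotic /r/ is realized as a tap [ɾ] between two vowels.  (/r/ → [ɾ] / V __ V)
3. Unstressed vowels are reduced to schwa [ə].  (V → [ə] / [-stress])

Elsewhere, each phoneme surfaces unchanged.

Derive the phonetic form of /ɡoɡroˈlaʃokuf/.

/ɡ/ — word-initial; rule 1 does not apply here → [ɡ].
Rule 3 applies to /o/ (between /ɡ/ and /ɡ/: in an unstressed syllable) → [ə].
/ɡ/ — between /o/ and /r/; rule 1 does not apply here → [ɡ].
/r/ (between /ɡ/ and /o/) fails the environment for rule 2, so it stays [r].
/o/ (between /r/ and /l/) occurs in an unstressed syllable → [ə] by rule 3.
/l/ stays [l].
/a/ (between /l/ and /ʃ/) is in the target of rule 3 but the environment (in an unstressed syllable) is not met → [a].
/ʃ/ (between /a/ and /o/): no rule targets it → [ʃ].
/o/ (between /ʃ/ and /k/) occurs in an unstressed syllable → [ə] by rule 3.
/k/ (between /o/ and /u/): rule 1 targets it, but not before a front vowel → unchanged [k].
/u/ — between /k/ and /f/, in an unstressed syllable — surfaces as [ə] (rule 3).
/f/ — not in any rule's target class → [f].

[ɡəɡrəˈlaʃəkəf]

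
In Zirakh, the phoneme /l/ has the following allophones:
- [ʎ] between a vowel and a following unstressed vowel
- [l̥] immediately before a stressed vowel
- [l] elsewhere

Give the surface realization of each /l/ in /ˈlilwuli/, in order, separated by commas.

[l̥], [l], [ʎ]

Occurrence 1 (position 1): immediately before a stressed vowel → [l̥].
Occurrence 2 (position 3): no conditioning environment matches → elsewhere allophone [l].
Occurrence 3 (position 6): between a vowel and a following unstressed vowel → [ʎ].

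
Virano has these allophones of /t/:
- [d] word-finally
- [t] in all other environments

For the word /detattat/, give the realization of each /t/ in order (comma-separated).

[t], [t], [t], [d]

Occurrence 1 (position 3): no conditioning environment matches → elsewhere allophone [t].
Occurrence 2 (position 5): no conditioning environment matches → elsewhere allophone [t].
Occurrence 3 (position 6): no conditioning environment matches → elsewhere allophone [t].
Occurrence 4 (position 8): word-finally → [d].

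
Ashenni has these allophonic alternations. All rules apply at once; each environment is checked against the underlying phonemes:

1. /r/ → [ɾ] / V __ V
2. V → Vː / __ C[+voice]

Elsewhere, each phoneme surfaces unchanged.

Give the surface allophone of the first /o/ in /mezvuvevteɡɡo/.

/o/ (word-final) is in the target of rule 2 but the environment (before a voiced consonant) is not met → [o].

[o]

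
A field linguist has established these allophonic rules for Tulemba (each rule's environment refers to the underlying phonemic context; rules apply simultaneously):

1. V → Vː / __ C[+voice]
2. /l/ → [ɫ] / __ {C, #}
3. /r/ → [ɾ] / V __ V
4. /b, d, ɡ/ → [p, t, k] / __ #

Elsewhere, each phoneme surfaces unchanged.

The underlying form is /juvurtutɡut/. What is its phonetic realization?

/u/ (between /j/ and /v/): before a voiced consonant, so rule 1 applies → [uː].
Rule 1 applies to /u/ (between /v/ and /r/: before a voiced consonant) → [uː].
/r/ (between /u/ and /t/) is in the target of rule 3 but the environment (between two vowels) is not met → [r].
/u/ (between /t/ and /t/): rule 1 targets it, but not before a voiced consonant → unchanged [u].
/ɡ/ (between /t/ and /u/) fails the environment for rule 4, so it stays [ɡ].
/u/ — between /ɡ/ and /t/; rule 1 does not apply here → [u].

[juːvuːrtutɡut]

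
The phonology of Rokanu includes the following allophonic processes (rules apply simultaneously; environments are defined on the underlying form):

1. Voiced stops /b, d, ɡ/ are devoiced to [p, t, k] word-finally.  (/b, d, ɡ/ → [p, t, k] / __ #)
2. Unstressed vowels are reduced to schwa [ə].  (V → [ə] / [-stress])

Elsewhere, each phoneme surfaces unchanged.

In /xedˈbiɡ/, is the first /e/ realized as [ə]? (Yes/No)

Yes

/e/ meets the environment for rule 2 (in an unstressed syllable) → [ə].
The actual realization is [ə], which matches [ə].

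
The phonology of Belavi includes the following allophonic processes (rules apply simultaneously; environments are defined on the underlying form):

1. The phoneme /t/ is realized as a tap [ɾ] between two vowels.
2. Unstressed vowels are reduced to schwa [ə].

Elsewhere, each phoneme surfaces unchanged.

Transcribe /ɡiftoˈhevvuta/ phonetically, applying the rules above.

[ɡəftəˈhevvəɾə]

/ɡ/ (word-initial): no rule targets it → [ɡ].
/i/ (between /ɡ/ and /f/): in an unstressed syllable, so rule 2 applies → [ə].
/f/ (between /i/ and /t/): no rule targets it → [f].
/t/ — between /f/ and /o/; rule 1 does not apply here → [t].
/o/ (between /t/ and /h/) occurs in an unstressed syllable → [ə] by rule 2.
/h/ (between /o/ and /e/) is unaffected → [h].
/e/ (between /h/ and /v/) is in the target of rule 2 but the environment (in an unstressed syllable) is not met → [e].
/v/ (between /e/ and /v/): no rule targets it → [v].
/v/ (between /v/ and /u/): no rule targets it → [v].
/u/ meets the environment for rule 2 (in an unstressed syllable) → [ə].
/t/ — between /u/ and /a/, between two vowels — surfaces as [ɾ] (rule 1).
/a/ (word-final): in an unstressed syllable, so rule 2 applies → [ə].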